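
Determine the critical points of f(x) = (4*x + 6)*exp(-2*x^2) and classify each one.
f'(x) = 4*(-2*x*(2*x + 3) + 1)*exp(-2*x^2)

Solve f'(x) = 0:
  f'(x) = (-16*x^2 - 24*x + 4)·exp(-2*x^2) and exp(-2*x^2) > 0 for every x, so f'(x) = 0 ⇔ -16*x^2 - 24*x + 4 = 0.
  Factor: -16*x^2 - 24*x + 4 = -4*(4*x^2 + 6*x - 1); 4*x^2 + 6*x - 1 = 0 has no rational roots; quadratic formula: x = (-6 ± √52)/8.
  ⇒ x = -sqrt(13)/4 - 3/4 ≈ -1.6514, -3/4 + sqrt(13)/4 ≈ 0.1514

f''(x) = 8*(4*x^2*(2*x + 3) - 6*x - 3)*exp(-2*x^2)
Second-derivative test at each critical point:
  f''(-1.6514) = 0.1234 > 0 → local minimum
  f''(0.1514) = -27.5521 < 0 → local maximum

Critical points: x = -sqrt(13)/4 - 3/4 ≈ -1.6514 (local minimum); x = -3/4 + sqrt(13)/4 ≈ 0.1514 (local maximum)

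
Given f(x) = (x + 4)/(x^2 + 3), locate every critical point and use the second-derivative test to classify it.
f'(x) = (x^2 - 2*x*(x + 4) + 3)/(x^2 + 3)^2

Solve f'(x) = 0:
  f'(x) = -(x^2 + 8*x - 3)/(x^2 + 3)^2; the denominator is positive wherever f is defined, so f'(x) = 0 ⇔ -x^2 - 8*x + 3 = 0.
  x^2 + 8*x - 3 = 0 has no rational roots; quadratic formula: x = (-8 ± √76)/2.
  ⇒ x = -sqrt(19) - 4 ≈ -8.3589, -4 + sqrt(19) ≈ 0.3589

f''(x) = 2*(4*x^2*(x + 4) - (3*x + 4)*(x^2 + 3))/(x^2 + 3)^3
Second-derivative test at each critical point:
  f''(-8.3589) = 0.0016 > 0 → local minimum
  f''(0.3589) = -0.8905 < 0 → local maximum

Critical points: x = -sqrt(19) - 4 ≈ -8.3589 (local minimum); x = -4 + sqrt(19) ≈ 0.3589 (local maximum)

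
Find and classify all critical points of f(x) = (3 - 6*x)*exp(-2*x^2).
f'(x) = 6*(2*x*(2*x - 1) - 1)*exp(-2*x^2)

Solve f'(x) = 0:
  f'(x) = (24*x^2 - 12*x - 6)·exp(-2*x^2) and exp(-2*x^2) > 0 for every x, so f'(x) = 0 ⇔ 24*x^2 - 12*x - 6 = 0.
  Factor: 24*x^2 - 12*x - 6 = 6*(4*x^2 - 2*x - 1); 4*x^2 - 2*x - 1 = 0 has no rational roots; quadratic formula: x = (2 ± √20)/8.
  ⇒ x = 1/4 - sqrt(5)/4 ≈ -0.3090, 1/4 + sqrt(5)/4 ≈ 0.8090

f''(x) = 12*(4*x^2*(1 - 2*x) + 6*x - 1)*exp(-2*x^2)
Second-derivative test at each critical point:
  f''(-0.3090) = -22.1678 < 0 → local maximum
  f''(0.8090) = 7.2472 > 0 → local minimum

Critical points: x = 1/4 - sqrt(5)/4 ≈ -0.3090 (local maximum); x = 1/4 + sqrt(5)/4 ≈ 0.8090 (local minimum)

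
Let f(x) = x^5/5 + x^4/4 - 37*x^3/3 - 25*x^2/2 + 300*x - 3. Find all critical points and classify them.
f'(x) = x^4 + x^3 - 37*x^2 - 25*x + 300

Solve f'(x) = 0:
  Factor: x^4 + x^3 - 37*x^2 - 25*x + 300 = (x - 5)*(x - 3)*(x + 4)*(x + 5) = 0.
  ⇒ x = -5, -4, 3, 5

f''(x) = 4*x^3 + 3*x^2 - 74*x - 25
Second-derivative test at each critical point:
  f''(-5) = -80 < 0 → local maximum
  f''(-4) = 63 > 0 → local minimum
  f''(3) = -112 < 0 → local maximum
  f''(5) = 180 > 0 → local minimum

Critical points: x = -5 (local maximum); x = -4 (local minimum); x = 3 (local maximum); x = 5 (local minimum)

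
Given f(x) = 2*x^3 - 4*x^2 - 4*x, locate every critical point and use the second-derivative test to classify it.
f'(x) = 6*x^2 - 8*x - 4

Solve f'(x) = 0:
  Factor: 6*x^2 - 8*x - 4 = 2*(3*x^2 - 4*x - 2); 3*x^2 - 4*x - 2 = 0 has no rational roots; quadratic formula: x = (4 ± √40)/6.
  ⇒ x = 2/3 - sqrt(10)/3 ≈ -0.3874, 2/3 + sqrt(10)/3 ≈ 1.7208

f''(x) = 12*x - 8
Second-derivative test at each critical point:
  f''(-0.3874) = -12.6491 < 0 → local maximum
  f''(1.7208) = 12.6491 > 0 → local minimum

Critical points: x = 2/3 - sqrt(10)/3 ≈ -0.3874 (local maximum); x = 2/3 + sqrt(10)/3 ≈ 1.7208 (local minimum)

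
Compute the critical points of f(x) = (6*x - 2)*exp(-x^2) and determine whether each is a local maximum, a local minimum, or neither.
f'(x) = 2*(-2*x*(3*x - 1) + 3)*exp(-x^2)

Solve f'(x) = 0:
  f'(x) = (-12*x^2 + 4*x + 6)·exp(-x^2) and exp(-x^2) > 0 for every x, so f'(x) = 0 ⇔ -12*x^2 + 4*x + 6 = 0.
  Factor: -12*x^2 + 4*x + 6 = -2*(6*x^2 - 2*x - 3); 6*x^2 - 2*x - 3 = 0 has no rational roots; quadratic formula: x = (2 ± √76)/12.
  ⇒ x = 1/6 - sqrt(19)/6 ≈ -0.5598, 1/6 + sqrt(19)/6 ≈ 0.8931

f''(x) = 4*(2*x^2*(3*x - 1) - 9*x + 1)*exp(-x^2)
Second-derivative test at each critical point:
  f''(-0.5598) = 12.7447 > 0 → local minimum
  f''(0.8931) = -7.8522 < 0 → local maximum

Critical points: x = 1/6 - sqrt(19)/6 ≈ -0.5598 (local minimum); x = 1/6 + sqrt(19)/6 ≈ 0.8931 (local maximum)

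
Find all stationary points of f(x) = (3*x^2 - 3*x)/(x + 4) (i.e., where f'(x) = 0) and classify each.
f'(x) = 3*(x^2 + 8*x - 4)/(x^2 + 8*x + 16)

Solve f'(x) = 0:
  f'(x) = 3*(x^2 + 8*x - 4)/(x + 4)^2; the denominator is positive wherever f is defined, so f'(x) = 0 ⇔ 3*x^2 + 24*x - 12 = 0.
  Factor: 3*x^2 + 24*x - 12 = 3*(x^2 + 8*x - 4); x^2 + 8*x - 4 = 0 has no rational roots; quadratic formula: x = (-8 ± √80)/2.
  ⇒ x = -2*sqrt(5) - 4 ≈ -8.4721, -4 + 2*sqrt(5) ≈ 0.4721

f''(x) = 120/(x^3 + 12*x^2 + 48*x + 64)
Second-derivative test at each critical point:
  f''(-8.4721) = -1.3416 < 0 → local maximum
  f''(0.4721) = 1.3416 > 0 → local minimum

Critical points: x = -2*sqrt(5) - 4 ≈ -8.4721 (local maximum); x = -4 + 2*sqrt(5) ≈ 0.4721 (local minimum)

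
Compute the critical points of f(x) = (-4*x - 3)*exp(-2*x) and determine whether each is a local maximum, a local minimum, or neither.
f'(x) = 2*(4*x + 1)*exp(-2*x)

Solve f'(x) = 0:
  f'(x) = (8*x + 2)·exp(-2*x) and exp(-2*x) > 0 for every x, so f'(x) = 0 ⇔ 8*x + 2 = 0.
  Factor: 8*x + 2 = 2*(4*x + 1) = 0.
  ⇒ x = -1/4

f''(x) = 4*(1 - 4*x)*exp(-2*x)
Second-derivative test at each critical point:
  f''(-1/4) = 13.1898 > 0 → local minimum

Critical points: x = -1/4 (local minimum)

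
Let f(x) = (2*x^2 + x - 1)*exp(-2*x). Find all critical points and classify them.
f'(x) = (-4*x^2 + 2*x + 3)*exp(-2*x)

Solve f'(x) = 0:
  f'(x) = (-4*x^2 + 2*x + 3)·exp(-2*x) and exp(-2*x) > 0 for every x, so f'(x) = 0 ⇔ -4*x^2 + 2*x + 3 = 0.
  4*x^2 - 2*x - 3 = 0 has no rational roots; quadratic formula: x = (2 ± √52)/8.
  ⇒ x = 1/4 - sqrt(13)/4 ≈ -0.6514, 1/4 + sqrt(13)/4 ≈ 1.1514

f''(x) = 4*(2*x^2 - 3*x - 1)*exp(-2*x)
Second-derivative test at each critical point:
  f''(-0.6514) = 26.5332 > 0 → local minimum
  f''(1.1514) = -0.7210 < 0 → local maximum

Critical points: x = 1/4 - sqrt(13)/4 ≈ -0.6514 (local minimum); x = 1/4 + sqrt(13)/4 ≈ 1.1514 (local maximum)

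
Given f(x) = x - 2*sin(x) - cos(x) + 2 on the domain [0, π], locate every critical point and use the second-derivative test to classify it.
f'(x) = sin(x) - 2*cos(x) + 1

Solve f'(x) = 0 on [0, π]:
  f'(x) = 0 ⇔ sin(x) - 2*cos(x) = -1. Write the left side as R·cos(x + φ) with R = √((-2)² + (-1)²) = sqrt(5), cos φ = -2*sqrt(5)/5, sin φ = -sqrt(5)/5; then cos(x + φ) = -sqrt(5)/5. Solve for x and keep the solutions lying in [0, π].
  ⇒ x = atan(3/4) ≈ 0.6435

f''(x) = 2*sin(x) + cos(x)
Second-derivative test at each critical point:
  f''(0.6435) = 2 > 0 → local minimum

Critical points: x = atan(3/4) ≈ 0.6435 (local minimum)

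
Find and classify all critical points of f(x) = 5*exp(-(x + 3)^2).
f'(x) = 10*(-x - 3)*exp(-(x + 3)^2)

Solve f'(x) = 0:
  f'(x) = (-10*x - 30)·exp(-(x + 3)^2) and exp(-(x + 3)^2) > 0 for every x, so f'(x) = 0 ⇔ -10*x - 30 = 0.
  Factor: -10*x - 30 = -10*(x + 3) = 0.
  ⇒ x = -3

f''(x) = 10*(2*(x + 3)^2 - 1)*exp(-(x + 3)^2)
Second-derivative test at each critical point:
  f''(-3) = -10 < 0 → local maximum

Critical points: x = -3 (local maximum)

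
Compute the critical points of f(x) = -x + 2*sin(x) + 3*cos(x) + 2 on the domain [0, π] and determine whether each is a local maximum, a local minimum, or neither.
f'(x) = -3*sin(x) + 2*cos(x) - 1

Solve f'(x) = 0 on [0, π]:
  f'(x) = 0 ⇔ -3*sin(x) + 2*cos(x) = 1. Write the left side as R·cos(x + φ) with R = √(2² + 3²) = sqrt(13), cos φ = 2*sqrt(13)/13, sin φ = 3*sqrt(13)/13; then cos(x + φ) = sqrt(13)/13. Solve for x and keep the solutions lying in [0, π].
  ⇒ x = atan((-3 + 4*sqrt(3))/(2 + 6*sqrt(3))) ≈ 0.3070

f''(x) = -2*sin(x) - 3*cos(x)
Second-derivative test at each critical point:
  f''(0.3070) = -3.4641 < 0 → local maximum

Critical points: x = atan((-3 + 4*sqrt(3))/(2 + 6*sqrt(3))) ≈ 0.3070 (local maximum)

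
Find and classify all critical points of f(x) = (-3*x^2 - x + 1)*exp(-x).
f'(x) = (3*x^2 - 5*x - 2)*exp(-x)

Solve f'(x) = 0:
  f'(x) = (3*x^2 - 5*x - 2)·exp(-x) and exp(-x) > 0 for every x, so f'(x) = 0 ⇔ 3*x^2 - 5*x - 2 = 0.
  Factor: 3*x^2 - 5*x - 2 = (x - 2)*(3*x + 1) = 0.
  ⇒ x = -1/3, 2

f''(x) = (-3*x^2 + 11*x - 3)*exp(-x)
Second-derivative test at each critical point:
  f''(-1/3) = -9.7693 < 0 → local maximum
  f''(2) = 0.9473 > 0 → local minimum

Critical points: x = -1/3 (local maximum); x = 2 (local minimum)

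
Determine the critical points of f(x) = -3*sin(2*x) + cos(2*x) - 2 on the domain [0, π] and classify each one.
f'(x) = -2*sin(2*x) - 6*cos(2*x)

Solve f'(x) = 0 on [0, π]:
  f'(x) = 0 ⇔ -3*cos(2*x) = sin(2*x) ⇔ tan(2*x) = -3, i.e. 2*x = arctan(-3) + nπ; keep the solutions lying in [0, π].
  ⇒ x = -atan(3)/2 + pi/2 ≈ 0.9463, pi - atan(3)/2 ≈ 2.5171

f''(x) = 12*sin(2*x) - 4*cos(2*x)
Second-derivative test at each critical point:
  f''(0.9463) = 12.6491 > 0 → local minimum
  f''(2.5171) = -12.6491 < 0 → local maximum

Critical points: x = -atan(3)/2 + pi/2 ≈ 0.9463 (local minimum); x = pi - atan(3)/2 ≈ 2.5171 (local maximum)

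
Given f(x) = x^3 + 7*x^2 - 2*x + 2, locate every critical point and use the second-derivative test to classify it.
f'(x) = 3*x^2 + 14*x - 2

Solve f'(x) = 0:
  3*x^2 + 14*x - 2 = 0 has no rational roots; quadratic formula: x = (-14 ± √220)/6.
  ⇒ x = -sqrt(55)/3 - 7/3 ≈ -4.8054, -7/3 + sqrt(55)/3 ≈ 0.1387

f''(x) = 6*x + 14
Second-derivative test at each critical point:
  f''(-4.8054) = -14.8324 < 0 → local maximum
  f''(0.1387) = 14.8324 > 0 → local minimum

Critical points: x = -sqrt(55)/3 - 7/3 ≈ -4.8054 (local maximum); x = -7/3 + sqrt(55)/3 ≈ 0.1387 (local minimum)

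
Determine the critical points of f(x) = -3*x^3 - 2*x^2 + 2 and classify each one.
f'(x) = x*(-9*x - 4)

Solve f'(x) = 0:
  Factor: -9*x^2 - 4*x = -x*(9*x + 4) = 0.
  ⇒ x = -4/9, 0

f''(x) = -18*x - 4
Second-derivative test at each critical point:
  f''(-4/9) = 4 > 0 → local minimum
  f''(0) = -4 < 0 → local maximum

Critical points: x = -4/9 (local minimum); x = 0 (local maximum)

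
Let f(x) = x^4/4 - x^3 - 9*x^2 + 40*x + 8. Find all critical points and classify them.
f'(x) = x^3 - 3*x^2 - 18*x + 40

Solve f'(x) = 0:
  Factor: x^3 - 3*x^2 - 18*x + 40 = (x - 5)*(x - 2)*(x + 4) = 0.
  ⇒ x = -4, 2, 5

f''(x) = 3*x^2 - 6*x - 18
Second-derivative test at each critical point:
  f''(-4) = 54 > 0 → local minimum
  f''(2) = -18 < 0 → local maximum
  f''(5) = 27 > 0 → local minimum

Critical points: x = -4 (local minimum); x = 2 (local maximum); x = 5 (local minimum)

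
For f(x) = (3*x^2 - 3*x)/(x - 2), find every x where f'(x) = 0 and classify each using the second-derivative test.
f'(x) = 3*(x^2 - 4*x + 2)/(x^2 - 4*x + 4)

Solve f'(x) = 0:
  f'(x) = 3*(x^2 - 4*x + 2)/(x - 2)^2; the denominator is positive wherever f is defined, so f'(x) = 0 ⇔ 3*x^2 - 12*x + 6 = 0.
  Factor: 3*x^2 - 12*x + 6 = 3*(x^2 - 4*x + 2); x^2 - 4*x + 2 = 0 has no rational roots; quadratic formula: x = (4 ± √8)/2.
  ⇒ x = 2 - sqrt(2) ≈ 0.5858, sqrt(2) + 2 ≈ 3.4142

f''(x) = 12/(x^3 - 6*x^2 + 12*x - 8)
Second-derivative test at each critical point:
  f''(0.5858) = -4.2426 < 0 → local maximum
  f''(3.4142) = 4.2426 > 0 → local minimum

Critical points: x = 2 - sqrt(2) ≈ 0.5858 (local maximum); x = sqrt(2) + 2 ≈ 3.4142 (local minimum)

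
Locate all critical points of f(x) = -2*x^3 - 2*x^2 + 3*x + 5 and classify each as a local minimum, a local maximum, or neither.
f'(x) = -6*x^2 - 4*x + 3

Solve f'(x) = 0:
  6*x^2 + 4*x - 3 = 0 has no rational roots; quadratic formula: x = (-4 ± √88)/12.
  ⇒ x = -sqrt(22)/6 - 1/3 ≈ -1.1151, -1/3 + sqrt(22)/6 ≈ 0.4484

f''(x) = -12*x - 4
Second-derivative test at each critical point:
  f''(-1.1151) = 9.3808 > 0 → local minimum
  f''(0.4484) = -9.3808 < 0 → local maximum

Critical points: x = -sqrt(22)/6 - 1/3 ≈ -1.1151 (local minimum); x = -1/3 + sqrt(22)/6 ≈ 0.4484 (local maximum)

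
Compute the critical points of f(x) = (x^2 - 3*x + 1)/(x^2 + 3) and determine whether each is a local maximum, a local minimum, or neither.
f'(x) = (3*x^2 + 4*x - 9)/(x^4 + 6*x^2 + 9)

Solve f'(x) = 0:
  f'(x) = (3*x^2 + 4*x - 9)/(x^2 + 3)^2; the denominator is positive wherever f is defined, so f'(x) = 0 ⇔ 3*x^2 + 4*x - 9 = 0.
  3*x^2 + 4*x - 9 = 0 has no rational roots; quadratic formula: x = (-4 ± √124)/6.
  ⇒ x = -sqrt(31)/3 - 2/3 ≈ -2.5226, -2/3 + sqrt(31)/3 ≈ 1.1893

f''(x) = 6*(-x^3 - 2*x^2 + 9*x + 2)/(x^6 + 9*x^4 + 27*x^2 + 27)
Second-derivative test at each critical point:
  f''(-2.5226) = -0.1270 < 0 → local maximum
  f''(1.1893) = 0.5715 > 0 → local minimum

Critical points: x = -sqrt(31)/3 - 2/3 ≈ -2.5226 (local maximum); x = -2/3 + sqrt(31)/3 ≈ 1.1893 (local minimum)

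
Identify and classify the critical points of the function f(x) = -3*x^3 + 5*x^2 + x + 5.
f'(x) = -9*x^2 + 10*x + 1

Solve f'(x) = 0:
  9*x^2 - 10*x - 1 = 0 has no rational roots; quadratic formula: x = (10 ± √136)/18.
  ⇒ x = 5/9 - sqrt(34)/9 ≈ -0.0923, 5/9 + sqrt(34)/9 ≈ 1.2034

f''(x) = 10 - 18*x
Second-derivative test at each critical point:
  f''(-0.0923) = 11.6619 > 0 → local minimum
  f''(1.2034) = -11.6619 < 0 → local maximum

Critical points: x = 5/9 - sqrt(34)/9 ≈ -0.0923 (local minimum); x = 5/9 + sqrt(34)/9 ≈ 1.2034 (local maximum)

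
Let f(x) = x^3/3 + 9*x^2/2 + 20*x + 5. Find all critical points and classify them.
f'(x) = x^2 + 9*x + 20

Solve f'(x) = 0:
  Factor: x^2 + 9*x + 20 = (x + 4)*(x + 5) = 0.
  ⇒ x = -5, -4

f''(x) = 2*x + 9
Second-derivative test at each critical point:
  f''(-5) = -1 < 0 → local maximum
  f''(-4) = 1 > 0 → local minimum

Critical points: x = -5 (local maximum); x = -4 (local minimum)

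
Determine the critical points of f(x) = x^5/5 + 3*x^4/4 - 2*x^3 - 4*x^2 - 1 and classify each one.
f'(x) = x*(x^3 + 3*x^2 - 6*x - 8)

Solve f'(x) = 0:
  Factor: x^4 + 3*x^3 - 6*x^2 - 8*x = x*(x - 2)*(x + 1)*(x + 4) = 0.
  ⇒ x = -4, -1, 0, 2

f''(x) = 4*x^3 + 9*x^2 - 12*x - 8
Second-derivative test at each critical point:
  f''(-4) = -72 < 0 → local maximum
  f''(-1) = 9 > 0 → local minimum
  f''(0) = -8 < 0 → local maximum
  f''(2) = 36 > 0 → local minimum

Critical points: x = -4 (local maximum); x = -1 (local minimum); x = 0 (local maximum); x = 2 (local minimum)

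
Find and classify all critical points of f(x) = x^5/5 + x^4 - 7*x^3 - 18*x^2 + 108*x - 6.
f'(x) = x^4 + 4*x^3 - 21*x^2 - 36*x + 108

Solve f'(x) = 0:
  Factor: x^4 + 4*x^3 - 21*x^2 - 36*x + 108 = (x - 3)*(x - 2)*(x + 3)*(x + 6) = 0.
  ⇒ x = -6, -3, 2, 3

f''(x) = 4*x^3 + 12*x^2 - 42*x - 36
Second-derivative test at each critical point:
  f''(-6) = -216 < 0 → local maximum
  f''(-3) = 90 > 0 → local minimum
  f''(2) = -40 < 0 → local maximum
  f''(3) = 54 > 0 → local minimum

Critical points: x = -6 (local maximum); x = -3 (local minimum); x = 2 (local maximum); x = 3 (local minimum)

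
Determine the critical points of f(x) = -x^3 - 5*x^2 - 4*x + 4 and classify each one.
f'(x) = -3*x^2 - 10*x - 4

Solve f'(x) = 0:
  3*x^2 + 10*x + 4 = 0 has no rational roots; quadratic formula: x = (-10 ± √52)/6.
  ⇒ x = -5/3 - sqrt(13)/3 ≈ -2.8685, -5/3 + sqrt(13)/3 ≈ -0.4648

f''(x) = -6*x - 10
Second-derivative test at each critical point:
  f''(-2.8685) = 7.2111 > 0 → local minimum
  f''(-0.4648) = -7.2111 < 0 → local maximum

Critical points: x = -5/3 - sqrt(13)/3 ≈ -2.8685 (local minimum); x = -5/3 + sqrt(13)/3 ≈ -0.4648 (local maximum)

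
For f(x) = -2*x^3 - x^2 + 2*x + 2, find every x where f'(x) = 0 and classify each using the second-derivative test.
f'(x) = -6*x^2 - 2*x + 2

Solve f'(x) = 0:
  Factor: -6*x^2 - 2*x + 2 = -2*(3*x^2 + x - 1); 3*x^2 + x - 1 = 0 has no rational roots; quadratic formula: x = (-1 ± √13)/6.
  ⇒ x = -sqrt(13)/6 - 1/6 ≈ -0.7676, -1/6 + sqrt(13)/6 ≈ 0.4343

f''(x) = -12*x - 2
Second-derivative test at each critical point:
  f''(-0.7676) = 7.2111 > 0 → local minimum
  f''(0.4343) = -7.2111 < 0 → local maximum

Critical points: x = -sqrt(13)/6 - 1/6 ≈ -0.7676 (local minimum); x = -1/6 + sqrt(13)/6 ≈ 0.4343 (local maximum)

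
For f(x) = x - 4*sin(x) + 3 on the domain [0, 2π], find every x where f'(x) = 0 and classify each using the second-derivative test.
f'(x) = 1 - 4*cos(x)

Solve f'(x) = 0 on [0, 2π]:
  f'(x) = 0 ⇔ cos(x) = 1/4, i.e. x = ±arccos(1/4) + 2nπ; keep the solutions lying in [0, 2π].
  ⇒ x = acos(1/4) ≈ 1.3181, -acos(1/4) + 2*pi ≈ 4.9651

f''(x) = 4*sin(x)
Second-derivative test at each critical point:
  f''(1.3181) = 3.8730 > 0 → local minimum
  f''(4.9651) = -3.8730 < 0 → local maximum

Critical points: x = acos(1/4) ≈ 1.3181 (local minimum); x = -acos(1/4) + 2*pi ≈ 4.9651 (local maximum)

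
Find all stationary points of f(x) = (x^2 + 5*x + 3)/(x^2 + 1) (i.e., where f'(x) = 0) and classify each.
f'(x) = (-5*x^2 - 4*x + 5)/(x^4 + 2*x^2 + 1)

Solve f'(x) = 0:
  f'(x) = -(5*x^2 + 4*x - 5)/(x^2 + 1)^2; the denominator is positive wherever f is defined, so f'(x) = 0 ⇔ -5*x^2 - 4*x + 5 = 0.
  5*x^2 + 4*x - 5 = 0 has no rational roots; quadratic formula: x = (-4 ± √116)/10.
  ⇒ x = -sqrt(29)/5 - 2/5 ≈ -1.4770, -2/5 + sqrt(29)/5 ≈ 0.6770

f''(x) = 2*(5*x^3 + 6*x^2 - 15*x - 2)/(x^6 + 3*x^4 + 3*x^2 + 1)
Second-derivative test at each critical point:
  f''(-1.4770) = 1.0640 > 0 → local minimum
  f''(0.6770) = -5.0640 < 0 → local maximum

Critical points: x = -sqrt(29)/5 - 2/5 ≈ -1.4770 (local minimum); x = -2/5 + sqrt(29)/5 ≈ 0.6770 (local maximum)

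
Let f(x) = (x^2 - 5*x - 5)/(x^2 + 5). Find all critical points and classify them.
f'(x) = 5*(x^2 + 4*x - 5)/(x^4 + 10*x^2 + 25)

Solve f'(x) = 0:
  f'(x) = 5*(x - 1)*(x + 5)/(x^2 + 5)^2; the denominator is positive wherever f is defined, so f'(x) = 0 ⇔ 5*x^2 + 20*x - 25 = 0.
  Factor: 5*x^2 + 20*x - 25 = 5*(x - 1)*(x + 5) = 0.
  ⇒ x = -5, 1

f''(x) = 10*(-x^3 - 6*x^2 + 15*x + 10)/(x^6 + 15*x^4 + 75*x^2 + 125)
Second-derivative test at each critical point:
  f''(-5) = -1/30 < 0 → local maximum
  f''(1) = 5/6 > 0 → local minimum

Critical points: x = -5 (local maximum); x = 1 (local minimum)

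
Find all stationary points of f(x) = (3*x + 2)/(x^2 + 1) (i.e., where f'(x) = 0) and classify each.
f'(x) = (-3*x^2 - 4*x + 3)/(x^4 + 2*x^2 + 1)

Solve f'(x) = 0:
  f'(x) = -(3*x^2 + 4*x - 3)/(x^2 + 1)^2; the denominator is positive wherever f is defined, so f'(x) = 0 ⇔ -3*x^2 - 4*x + 3 = 0.
  3*x^2 + 4*x - 3 = 0 has no rational roots; quadratic formula: x = (-4 ± √52)/6.
  ⇒ x = -sqrt(13)/3 - 2/3 ≈ -1.8685, -2/3 + sqrt(13)/3 ≈ 0.5352

f''(x) = 2*(4*x^2*(3*x + 2) - (9*x + 2)*(x^2 + 1))/(x^2 + 1)^3
Second-derivative test at each critical point:
  f''(-1.8685) = 0.3575 > 0 → local minimum
  f''(0.5352) = -4.3575 < 0 → local maximum

Critical points: x = -sqrt(13)/3 - 2/3 ≈ -1.8685 (local minimum); x = -2/3 + sqrt(13)/3 ≈ 0.5352 (local maximum)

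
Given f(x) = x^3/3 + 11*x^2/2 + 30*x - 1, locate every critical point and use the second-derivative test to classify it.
f'(x) = x^2 + 11*x + 30

Solve f'(x) = 0:
  Factor: x^2 + 11*x + 30 = (x + 5)*(x + 6) = 0.
  ⇒ x = -6, -5

f''(x) = 2*x + 11
Second-derivative test at each critical point:
  f''(-6) = -1 < 0 → local maximum
  f''(-5) = 1 > 0 → local minimum

Critical points: x = -6 (local maximum); x = -5 (local minimum)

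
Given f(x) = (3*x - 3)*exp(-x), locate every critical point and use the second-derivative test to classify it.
f'(x) = 3*(2 - x)*exp(-x)

Solve f'(x) = 0:
  f'(x) = (6 - 3*x)·exp(-x) and exp(-x) > 0 for every x, so f'(x) = 0 ⇔ 6 - 3*x = 0.
  Factor: 6 - 3*x = -3*(x - 2) = 0.
  ⇒ x = 2

f''(x) = 3*(x - 3)*exp(-x)
Second-derivative test at each critical point:
  f''(2) = -0.4060 < 0 → local maximum

Critical points: x = 2 (local maximum)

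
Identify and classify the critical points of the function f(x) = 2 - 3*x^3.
f'(x) = -9*x^2

Solve f'(x) = 0:
  ⇒ x = 0

f''(x) = -18*x
Second-derivative test at each critical point:
  f''(0) = 0, so the second-derivative test is inconclusive; use the first-derivative test: f'(-1/4) = -0.5625, f'(1/4) = -0.5625 — f' is negative on both sides (no sign change) → neither a local maximum nor a local minimum

Critical points: x = 0 (neither)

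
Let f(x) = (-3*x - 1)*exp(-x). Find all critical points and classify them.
f'(x) = (3*x - 2)*exp(-x)

Solve f'(x) = 0:
  f'(x) = (3*x - 2)·exp(-x) and exp(-x) > 0 for every x, so f'(x) = 0 ⇔ 3*x - 2 = 0.
  3*x - 2 = 0.
  ⇒ x = 2/3

f''(x) = (5 - 3*x)*exp(-x)
Second-derivative test at each critical point:
  f''(2/3) = 1.5403 > 0 → local minimum

Critical points: x = 2/3 (local minimum)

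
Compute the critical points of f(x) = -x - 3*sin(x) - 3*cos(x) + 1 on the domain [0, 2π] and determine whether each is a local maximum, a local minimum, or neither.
f'(x) = -3*sqrt(2)*cos(x + pi/4) - 1

Solve f'(x) = 0 on [0, 2π]:
  f'(x) = 0 ⇔ 3*sin(x) - 3*cos(x) = 1. Write the left side as R·cos(x + φ) with R = √((-3)² + (-3)²) = 3*sqrt(2), cos φ = -sqrt(2)/2, sin φ = -sqrt(2)/2; then cos(x + φ) = sqrt(2)/6. Solve for x and keep the solutions lying in [0, 2π].
  ⇒ x = atan((1 + sqrt(17))/(-1 + sqrt(17))) ≈ 1.0233, atan((1 - sqrt(17))/(-sqrt(17) - 1)) + pi ≈ 3.6890

f''(x) = 3*sqrt(2)*sin(x + pi/4)
Second-derivative test at each critical point:
  f''(1.0233) = 4.1231 > 0 → local minimum
  f''(3.6890) = -4.1231 < 0 → local maximum

Critical points: x = atan((1 + sqrt(17))/(-1 + sqrt(17))) ≈ 1.0233 (local minimum); x = atan((1 - sqrt(17))/(-sqrt(17) - 1)) + pi ≈ 3.6890 (local maximum)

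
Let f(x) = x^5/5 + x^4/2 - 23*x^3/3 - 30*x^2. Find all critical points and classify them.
f'(x) = x*(x^3 + 2*x^2 - 23*x - 60)

Solve f'(x) = 0:
  Factor: x^4 + 2*x^3 - 23*x^2 - 60*x = x*(x - 5)*(x + 3)*(x + 4) = 0.
  ⇒ x = -4, -3, 0, 5

f''(x) = 4*x^3 + 6*x^2 - 46*x - 60
Second-derivative test at each critical point:
  f''(-4) = -36 < 0 → local maximum
  f''(-3) = 24 > 0 → local minimum
  f''(0) = -60 < 0 → local maximum
  f''(5) = 360 > 0 → local minimum

Critical points: x = -4 (local maximum); x = -3 (local minimum); x = 0 (local maximum); x = 5 (local minimum)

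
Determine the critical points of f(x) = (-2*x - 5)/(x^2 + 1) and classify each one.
f'(x) = 2*(x^2 + 5*x - 1)/(x^4 + 2*x^2 + 1)

Solve f'(x) = 0:
  f'(x) = 2*(x^2 + 5*x - 1)/(x^2 + 1)^2; the denominator is positive wherever f is defined, so f'(x) = 0 ⇔ 2*x^2 + 10*x - 2 = 0.
  Factor: 2*x^2 + 10*x - 2 = 2*(x^2 + 5*x - 1); x^2 + 5*x - 1 = 0 has no rational roots; quadratic formula: x = (-5 ± √29)/2.
  ⇒ x = -sqrt(29)/2 - 5/2 ≈ -5.1926, -5/2 + sqrt(29)/2 ≈ 0.1926

f''(x) = 2*(-4*x^2*(2*x + 5) + (6*x + 5)*(x^2 + 1))/(x^2 + 1)^3
Second-derivative test at each critical point:
  f''(-5.1926) = -0.0138 < 0 → local maximum
  f''(0.1926) = 10.0138 > 0 → local minimum

Critical points: x = -sqrt(29)/2 - 5/2 ≈ -5.1926 (local maximum); x = -5/2 + sqrt(29)/2 ≈ 0.1926 (local minimum)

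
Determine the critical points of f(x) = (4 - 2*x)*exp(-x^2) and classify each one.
f'(x) = 2*(2*x*(x - 2) - 1)*exp(-x^2)

Solve f'(x) = 0:
  f'(x) = (4*x^2 - 8*x - 2)·exp(-x^2) and exp(-x^2) > 0 for every x, so f'(x) = 0 ⇔ 4*x^2 - 8*x - 2 = 0.
  Factor: 4*x^2 - 8*x - 2 = 2*(2*x^2 - 4*x - 1); 2*x^2 - 4*x - 1 = 0 has no rational roots; quadratic formula: x = (4 ± √24)/4.
  ⇒ x = 1 - sqrt(6)/2 ≈ -0.2247, 1 + sqrt(6)/2 ≈ 2.2247

f''(x) = 4*(2*x^2*(2 - x) + 3*x - 2)*exp(-x^2)
Second-derivative test at each critical point:
  f''(-0.2247) = -9.3154 < 0 → local maximum
  f''(2.2247) = 0.0694 > 0 → local minimum

Critical points: x = 1 - sqrt(6)/2 ≈ -0.2247 (local maximum); x = 1 + sqrt(6)/2 ≈ 2.2247 (local minimum)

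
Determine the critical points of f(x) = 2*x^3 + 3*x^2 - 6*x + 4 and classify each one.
f'(x) = 6*x^2 + 6*x - 6

Solve f'(x) = 0:
  Factor: 6*x^2 + 6*x - 6 = 6*(x^2 + x - 1); x^2 + x - 1 = 0 has no rational roots; quadratic formula: x = (-1 ± √5)/2.
  ⇒ x = -sqrt(5)/2 - 1/2 ≈ -1.6180, -1/2 + sqrt(5)/2 ≈ 0.6180

f''(x) = 12*x + 6
Second-derivative test at each critical point:
  f''(-1.6180) = -13.4164 < 0 → local maximum
  f''(0.6180) = 13.4164 > 0 → local minimum

Critical points: x = -sqrt(5)/2 - 1/2 ≈ -1.6180 (local maximum); x = -1/2 + sqrt(5)/2 ≈ 0.6180 (local minimum)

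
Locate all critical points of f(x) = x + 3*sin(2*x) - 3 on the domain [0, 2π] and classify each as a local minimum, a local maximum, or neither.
f'(x) = 6*cos(2*x) + 1

Solve f'(x) = 0 on [0, 2π]:
  f'(x) = 0 ⇔ cos(2*x) = -1/6, i.e. 2*x = ±arccos(-1/6) + 2nπ; keep the solutions lying in [0, 2π].
  ⇒ x = acos(-1/6)/2 ≈ 0.8691, pi - acos(-1/6)/2 ≈ 2.2725, acos(-1/6)/2 + pi ≈ 4.0107, -acos(-1/6)/2 + 2*pi ≈ 5.4141

f''(x) = -12*sin(2*x)
Second-derivative test at each critical point:
  f''(0.8691) = -11.8322 < 0 → local maximum
  f''(2.2725) = 11.8322 > 0 → local minimum
  f''(4.0107) = -11.8322 < 0 → local maximum
  f''(5.4141) = 11.8322 > 0 → local minimum

Critical points: x = acos(-1/6)/2 ≈ 0.8691 (local maximum); x = pi - acos(-1/6)/2 ≈ 2.2725 (local minimum); x = acos(-1/6)/2 + pi ≈ 4.0107 (local maximum); x = -acos(-1/6)/2 + 2*pi ≈ 5.4141 (local minimum)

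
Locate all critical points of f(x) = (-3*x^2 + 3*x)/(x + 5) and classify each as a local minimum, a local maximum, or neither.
f'(x) = 3*(-x^2 - 10*x + 5)/(x^2 + 10*x + 25)

Solve f'(x) = 0:
  f'(x) = -3*(x^2 + 10*x - 5)/(x + 5)^2; the denominator is positive wherever f is defined, so f'(x) = 0 ⇔ -3*x^2 - 30*x + 15 = 0.
  Factor: -3*x^2 - 30*x + 15 = -3*(x^2 + 10*x - 5); x^2 + 10*x - 5 = 0 has no rational roots; quadratic formula: x = (-10 ± √120)/2.
  ⇒ x = -sqrt(30) - 5 ≈ -10.4772, -5 + sqrt(30) ≈ 0.4772

f''(x) = -180/(x^3 + 15*x^2 + 75*x + 125)
Second-derivative test at each critical point:
  f''(-10.4772) = 1.0954 > 0 → local minimum
  f''(0.4772) = -1.0954 < 0 → local maximum

Critical points: x = -sqrt(30) - 5 ≈ -10.4772 (local minimum); x = -5 + sqrt(30) ≈ 0.4772 (local maximum)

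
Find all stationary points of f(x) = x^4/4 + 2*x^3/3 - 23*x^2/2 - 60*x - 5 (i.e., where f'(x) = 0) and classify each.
f'(x) = x^3 + 2*x^2 - 23*x - 60

Solve f'(x) = 0:
  Factor: x^3 + 2*x^2 - 23*x - 60 = (x - 5)*(x + 3)*(x + 4) = 0.
  ⇒ x = -4, -3, 5

f''(x) = 3*x^2 + 4*x - 23
Second-derivative test at each critical point:
  f''(-4) = 9 > 0 → local minimum
  f''(-3) = -8 < 0 → local maximum
  f''(5) = 72 > 0 → local minimum

Critical points: x = -4 (local minimum); x = -3 (local maximum); x = 5 (local minimum)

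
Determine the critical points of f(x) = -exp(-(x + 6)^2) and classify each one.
f'(x) = 2*(x + 6)*exp(-(x + 6)^2)

Solve f'(x) = 0:
  f'(x) = (2*x + 12)·exp(-(x + 6)^2) and exp(-(x + 6)^2) > 0 for every x, so f'(x) = 0 ⇔ 2*x + 12 = 0.
  Factor: 2*x + 12 = 2*(x + 6) = 0.
  ⇒ x = -6

f''(x) = 2*(1 - 2*(x + 6)^2)*exp(-(x + 6)^2)
Second-derivative test at each critical point:
  f''(-6) = 2 > 0 → local minimum

Critical points: x = -6 (local minimum)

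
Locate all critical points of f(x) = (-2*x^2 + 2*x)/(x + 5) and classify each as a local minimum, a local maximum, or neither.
f'(x) = 2*(-x^2 - 10*x + 5)/(x^2 + 10*x + 25)

Solve f'(x) = 0:
  f'(x) = -2*(x^2 + 10*x - 5)/(x + 5)^2; the denominator is positive wherever f is defined, so f'(x) = 0 ⇔ -2*x^2 - 20*x + 10 = 0.
  Factor: -2*x^2 - 20*x + 10 = -2*(x^2 + 10*x - 5); x^2 + 10*x - 5 = 0 has no rational roots; quadratic formula: x = (-10 ± √120)/2.
  ⇒ x = -sqrt(30) - 5 ≈ -10.4772, -5 + sqrt(30) ≈ 0.4772

f''(x) = -120/(x^3 + 15*x^2 + 75*x + 125)
Second-derivative test at each critical point:
  f''(-10.4772) = 0.7303 > 0 → local minimum
  f''(0.4772) = -0.7303 < 0 → local maximum

Critical points: x = -sqrt(30) - 5 ≈ -10.4772 (local minimum); x = -5 + sqrt(30) ≈ 0.4772 (local maximum)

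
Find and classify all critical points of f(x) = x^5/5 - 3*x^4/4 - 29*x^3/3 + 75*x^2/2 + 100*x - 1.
f'(x) = x^4 - 3*x^3 - 29*x^2 + 75*x + 100

Solve f'(x) = 0:
  Factor: x^4 - 3*x^3 - 29*x^2 + 75*x + 100 = (x - 5)*(x - 4)*(x + 1)*(x + 5) = 0.
  ⇒ x = -5, -1, 4, 5

f''(x) = 4*x^3 - 9*x^2 - 58*x + 75
Second-derivative test at each critical point:
  f''(-5) = -360 < 0 → local maximum
  f''(-1) = 120 > 0 → local minimum
  f''(4) = -45 < 0 → local maximum
  f''(5) = 60 > 0 → local minimum

Critical points: x = -5 (local maximum); x = -1 (local minimum); x = 4 (local maximum); x = 5 (local minimum)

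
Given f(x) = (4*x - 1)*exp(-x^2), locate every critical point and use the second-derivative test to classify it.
f'(x) = 2*(-x*(4*x - 1) + 2)*exp(-x^2)

Solve f'(x) = 0:
  f'(x) = (-8*x^2 + 2*x + 4)·exp(-x^2) and exp(-x^2) > 0 for every x, so f'(x) = 0 ⇔ -8*x^2 + 2*x + 4 = 0.
  Factor: -8*x^2 + 2*x + 4 = -2*(4*x^2 - x - 2); 4*x^2 - x - 2 = 0 has no rational roots; quadratic formula: x = (1 ± √33)/8.
  ⇒ x = 1/8 - sqrt(33)/8 ≈ -0.5931, 1/8 + sqrt(33)/8 ≈ 0.8431

f''(x) = 2*(2*x^2*(4*x - 1) - 12*x + 1)*exp(-x^2)
Second-derivative test at each critical point:
  f''(-0.5931) = 8.0822 > 0 → local minimum
  f''(0.8431) = -5.6442 < 0 → local maximum

Critical points: x = 1/8 - sqrt(33)/8 ≈ -0.5931 (local minimum); x = 1/8 + sqrt(33)/8 ≈ 0.8431 (local maximum)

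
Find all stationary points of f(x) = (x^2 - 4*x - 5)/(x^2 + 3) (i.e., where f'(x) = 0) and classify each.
f'(x) = 4*(x^2 + 4*x - 3)/(x^4 + 6*x^2 + 9)

Solve f'(x) = 0:
  f'(x) = 4*(x^2 + 4*x - 3)/(x^2 + 3)^2; the denominator is positive wherever f is defined, so f'(x) = 0 ⇔ 4*x^2 + 16*x - 12 = 0.
  Factor: 4*x^2 + 16*x - 12 = 4*(x^2 + 4*x - 3); x^2 + 4*x - 3 = 0 has no rational roots; quadratic formula: x = (-4 ± √28)/2.
  ⇒ x = -sqrt(7) - 2 ≈ -4.6458, -2 + sqrt(7) ≈ 0.6458

f''(x) = 8*(-x^3 - 6*x^2 + 9*x + 6)/(x^6 + 9*x^4 + 27*x^2 + 27)
Second-derivative test at each critical point:
  f''(-4.6458) = -0.0350 < 0 → local maximum
  f''(0.6458) = 1.8128 > 0 → local minimum

Critical points: x = -sqrt(7) - 2 ≈ -4.6458 (local maximum); x = -2 + sqrt(7) ≈ 0.6458 (local minimum)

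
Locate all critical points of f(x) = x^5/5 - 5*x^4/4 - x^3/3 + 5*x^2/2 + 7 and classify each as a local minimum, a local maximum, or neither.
f'(x) = x*(x^3 - 5*x^2 - x + 5)

Solve f'(x) = 0:
  Factor: x^4 - 5*x^3 - x^2 + 5*x = x*(x - 5)*(x - 1)*(x + 1) = 0.
  ⇒ x = -1, 0, 1, 5

f''(x) = 4*x^3 - 15*x^2 - 2*x + 5
Second-derivative test at each critical point:
  f''(-1) = -12 < 0 → local maximum
  f''(0) = 5 > 0 → local minimum
  f''(1) = -8 < 0 → local maximum
  f''(5) = 120 > 0 → local minimum

Critical points: x = -1 (local maximum); x = 0 (local minimum); x = 1 (local maximum); x = 5 (local minimum)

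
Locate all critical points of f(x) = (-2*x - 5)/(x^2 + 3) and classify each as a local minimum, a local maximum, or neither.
f'(x) = 2*(x^2 + 5*x - 3)/(x^4 + 6*x^2 + 9)

Solve f'(x) = 0:
  f'(x) = 2*(x^2 + 5*x - 3)/(x^2 + 3)^2; the denominator is positive wherever f is defined, so f'(x) = 0 ⇔ 2*x^2 + 10*x - 6 = 0.
  Factor: 2*x^2 + 10*x - 6 = 2*(x^2 + 5*x - 3); x^2 + 5*x - 3 = 0 has no rational roots; quadratic formula: x = (-5 ± √37)/2.
  ⇒ x = -sqrt(37)/2 - 5/2 ≈ -5.5414, -5/2 + sqrt(37)/2 ≈ 0.5414

f''(x) = 2*(-4*x^2*(2*x + 5) + (6*x + 5)*(x^2 + 3))/(x^2 + 3)^3
Second-derivative test at each critical point:
  f''(-5.5414) = -0.0107 < 0 → local maximum
  f''(0.5414) = 1.1218 > 0 → local minimum

Critical points: x = -sqrt(37)/2 - 5/2 ≈ -5.5414 (local maximum); x = -5/2 + sqrt(37)/2 ≈ 0.5414 (local minimum)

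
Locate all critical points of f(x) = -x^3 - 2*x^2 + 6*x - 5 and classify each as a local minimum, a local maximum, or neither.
f'(x) = -3*x^2 - 4*x + 6

Solve f'(x) = 0:
  3*x^2 + 4*x - 6 = 0 has no rational roots; quadratic formula: x = (-4 ± √88)/6.
  ⇒ x = -sqrt(22)/3 - 2/3 ≈ -2.2301, -2/3 + sqrt(22)/3 ≈ 0.8968

f''(x) = -6*x - 4
Second-derivative test at each critical point:
  f''(-2.2301) = 9.3808 > 0 → local minimum
  f''(0.8968) = -9.3808 < 0 → local maximum

Critical points: x = -sqrt(22)/3 - 2/3 ≈ -2.2301 (local minimum); x = -2/3 + sqrt(22)/3 ≈ 0.8968 (local maximum)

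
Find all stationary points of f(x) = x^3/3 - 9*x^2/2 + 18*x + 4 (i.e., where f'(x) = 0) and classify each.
f'(x) = x^2 - 9*x + 18

Solve f'(x) = 0:
  Factor: x^2 - 9*x + 18 = (x - 6)*(x - 3) = 0.
  ⇒ x = 3, 6

f''(x) = 2*x - 9
Second-derivative test at each critical point:
  f''(3) = -3 < 0 → local maximum
  f''(6) = 3 > 0 → local minimum

Critical points: x = 3 (local maximum); x = 6 (local minimum)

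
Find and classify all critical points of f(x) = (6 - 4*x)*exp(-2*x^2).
f'(x) = 4*(2*x*(2*x - 3) - 1)*exp(-2*x^2)

Solve f'(x) = 0:
  f'(x) = (16*x^2 - 24*x - 4)·exp(-2*x^2) and exp(-2*x^2) > 0 for every x, so f'(x) = 0 ⇔ 16*x^2 - 24*x - 4 = 0.
  Factor: 16*x^2 - 24*x - 4 = 4*(4*x^2 - 6*x - 1); 4*x^2 - 6*x - 1 = 0 has no rational roots; quadratic formula: x = (6 ± √52)/8.
  ⇒ x = 3/4 - sqrt(13)/4 ≈ -0.1514, 3/4 + sqrt(13)/4 ≈ 1.6514

f''(x) = 8*(4*x^2*(3 - 2*x) + 6*x - 3)*exp(-2*x^2)
Second-derivative test at each critical point:
  f''(-0.1514) = -27.5521 < 0 → local maximum
  f''(1.6514) = 0.1234 > 0 → local minimum

Critical points: x = 3/4 - sqrt(13)/4 ≈ -0.1514 (local maximum); x = 3/4 + sqrt(13)/4 ≈ 1.6514 (local minimum)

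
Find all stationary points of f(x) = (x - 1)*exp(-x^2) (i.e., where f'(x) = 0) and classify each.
f'(x) = (-2*x*(x - 1) + 1)*exp(-x^2)

Solve f'(x) = 0:
  f'(x) = (-2*x^2 + 2*x + 1)·exp(-x^2) and exp(-x^2) > 0 for every x, so f'(x) = 0 ⇔ -2*x^2 + 2*x + 1 = 0.
  2*x^2 - 2*x - 1 = 0 has no rational roots; quadratic formula: x = (2 ± √12)/4.
  ⇒ x = 1/2 - sqrt(3)/2 ≈ -0.3660, 1/2 + sqrt(3)/2 ≈ 1.3660

f''(x) = 2*(2*x^2*(x - 1) - 3*x + 1)*exp(-x^2)
Second-derivative test at each critical point:
  f''(-0.3660) = 3.0297 > 0 → local minimum
  f''(1.3660) = -0.5360 < 0 → local maximum

Critical points: x = 1/2 - sqrt(3)/2 ≈ -0.3660 (local minimum); x = 1/2 + sqrt(3)/2 ≈ 1.3660 (local maximum)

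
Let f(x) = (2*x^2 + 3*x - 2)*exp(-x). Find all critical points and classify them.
f'(x) = (-2*x^2 + x + 5)*exp(-x)

Solve f'(x) = 0:
  f'(x) = (-2*x^2 + x + 5)·exp(-x) and exp(-x) > 0 for every x, so f'(x) = 0 ⇔ -2*x^2 + x + 5 = 0.
  2*x^2 - x - 5 = 0 has no rational roots; quadratic formula: x = (1 ± √41)/4.
  ⇒ x = 1/4 - sqrt(41)/4 ≈ -1.3508, 1/4 + sqrt(41)/4 ≈ 1.8508

f''(x) = (2*x^2 - 5*x - 4)*exp(-x)
Second-derivative test at each critical point:
  f''(-1.3508) = 24.7189 > 0 → local minimum
  f''(1.8508) = -1.0060 < 0 → local maximum

Critical points: x = 1/4 - sqrt(41)/4 ≈ -1.3508 (local minimum); x = 1/4 + sqrt(41)/4 ≈ 1.8508 (local maximum)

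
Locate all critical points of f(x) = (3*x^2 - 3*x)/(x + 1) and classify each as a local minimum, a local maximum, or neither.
f'(x) = 3*(x^2 + 2*x - 1)/(x^2 + 2*x + 1)

Solve f'(x) = 0:
  f'(x) = 3*(x^2 + 2*x - 1)/(x + 1)^2; the denominator is positive wherever f is defined, so f'(x) = 0 ⇔ 3*x^2 + 6*x - 3 = 0.
  Factor: 3*x^2 + 6*x - 3 = 3*(x^2 + 2*x - 1); x^2 + 2*x - 1 = 0 has no rational roots; quadratic formula: x = (-2 ± √8)/2.
  ⇒ x = -sqrt(2) - 1 ≈ -2.4142, -1 + sqrt(2) ≈ 0.4142

f''(x) = 12/(x^3 + 3*x^2 + 3*x + 1)
Second-derivative test at each critical point:
  f''(-2.4142) = -4.2426 < 0 → local maximum
  f''(0.4142) = 4.2426 > 0 → local minimum

Critical points: x = -sqrt(2) - 1 ≈ -2.4142 (local maximum); x = -1 + sqrt(2) ≈ 0.4142 (local minimum)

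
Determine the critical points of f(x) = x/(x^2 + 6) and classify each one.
f'(x) = (6 - x^2)/(x^4 + 12*x^2 + 36)

Solve f'(x) = 0:
  f'(x) = -(x^2 - 6)/(x^2 + 6)^2; the denominator is positive wherever f is defined, so f'(x) = 0 ⇔ 6 - x^2 = 0.
  x^2 - 6 = 0 has no rational roots; quadratic formula: x = (0 ± √24)/2.
  ⇒ x = -sqrt(6) ≈ -2.4495, sqrt(6) ≈ 2.4495

f''(x) = 2*x*(x^2 - 18)/(x^2 + 6)^3
Second-derivative test at each critical point:
  f''(-2.4495) = 0.0340 > 0 → local minimum
  f''(2.4495) = -0.0340 < 0 → local maximum

Critical points: x = -sqrt(6) ≈ -2.4495 (local minimum); x = sqrt(6) ≈ 2.4495 (local maximum)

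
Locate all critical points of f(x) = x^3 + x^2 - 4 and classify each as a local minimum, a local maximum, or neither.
f'(x) = x*(3*x + 2)

Solve f'(x) = 0:
  Factor: 3*x^2 + 2*x = x*(3*x + 2) = 0.
  ⇒ x = -2/3, 0

f''(x) = 6*x + 2
Second-derivative test at each critical point:
  f''(-2/3) = -2 < 0 → local maximum
  f''(0) = 2 > 0 → local minimum

Critical points: x = -2/3 (local maximum); x = 0 (local minimum)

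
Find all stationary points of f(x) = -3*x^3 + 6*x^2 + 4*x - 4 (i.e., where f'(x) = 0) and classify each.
f'(x) = -9*x^2 + 12*x + 4

Solve f'(x) = 0:
  9*x^2 - 12*x - 4 = 0 has no rational roots; quadratic formula: x = (12 ± √288)/18.
  ⇒ x = 2/3 - 2*sqrt(2)/3 ≈ -0.2761, 2/3 + 2*sqrt(2)/3 ≈ 1.6095

f''(x) = 12 - 18*x
Second-derivative test at each critical point:
  f''(-0.2761) = 16.9706 > 0 → local minimum
  f''(1.6095) = -16.9706 < 0 → local maximum

Critical points: x = 2/3 - 2*sqrt(2)/3 ≈ -0.2761 (local minimum); x = 2/3 + 2*sqrt(2)/3 ≈ 1.6095 (local maximum)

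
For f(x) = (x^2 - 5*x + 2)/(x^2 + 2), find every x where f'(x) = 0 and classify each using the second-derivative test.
f'(x) = 5*(x^2 - 2)/(x^4 + 4*x^2 + 4)

Solve f'(x) = 0:
  f'(x) = 5*(x^2 - 2)/(x^2 + 2)^2; the denominator is positive wherever f is defined, so f'(x) = 0 ⇔ 5*x^2 - 10 = 0.
  Factor: 5*x^2 - 10 = 5*(x^2 - 2); x^2 - 2 = 0 has no rational roots; quadratic formula: x = (0 ± √8)/2.
  ⇒ x = -sqrt(2) ≈ -1.4142, sqrt(2) ≈ 1.4142

f''(x) = 10*x*(6 - x^2)/(x^6 + 6*x^4 + 12*x^2 + 8)
Second-derivative test at each critical point:
  f''(-1.4142) = -0.8839 < 0 → local maximum
  f''(1.4142) = 0.8839 > 0 → local minimum

Critical points: x = -sqrt(2) ≈ -1.4142 (local maximum); x = sqrt(2) ≈ 1.4142 (local minimum)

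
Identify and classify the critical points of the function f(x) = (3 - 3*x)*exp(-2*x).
f'(x) = 3*(2*x - 3)*exp(-2*x)

Solve f'(x) = 0:
  f'(x) = (6*x - 9)·exp(-2*x) and exp(-2*x) > 0 for every x, so f'(x) = 0 ⇔ 6*x - 9 = 0.
  Factor: 6*x - 9 = 3*(2*x - 3) = 0.
  ⇒ x = 3/2

f''(x) = 12*(2 - x)*exp(-2*x)
Second-derivative test at each critical point:
  f''(3/2) = 0.2987 > 0 → local minimum

Critical points: x = 3/2 (local minimum)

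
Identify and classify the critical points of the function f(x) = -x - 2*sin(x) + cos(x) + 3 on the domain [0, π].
f'(x) = -sin(x) - 2*cos(x) - 1

Solve f'(x) = 0 on [0, π]:
  f'(x) = 0 ⇔ -sin(x) - 2*cos(x) = 1. Write the left side as R·cos(x + φ) with R = √((-2)² + 1²) = sqrt(5), cos φ = -2*sqrt(5)/5, sin φ = sqrt(5)/5; then cos(x + φ) = sqrt(5)/5. Solve for x and keep the solutions lying in [0, π].
  ⇒ x = pi - atan(3/4) ≈ 2.4981

f''(x) = 2*sin(x) - cos(x)
Second-derivative test at each critical point:
  f''(2.4981) = 2 > 0 → local minimum

Critical points: x = pi - atan(3/4) ≈ 2.4981 (local minimum)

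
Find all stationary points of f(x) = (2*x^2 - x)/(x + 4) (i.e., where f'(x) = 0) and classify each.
f'(x) = 2*(x^2 + 8*x - 2)/(x^2 + 8*x + 16)

Solve f'(x) = 0:
  f'(x) = 2*(x^2 + 8*x - 2)/(x + 4)^2; the denominator is positive wherever f is defined, so f'(x) = 0 ⇔ 2*x^2 + 16*x - 4 = 0.
  Factor: 2*x^2 + 16*x - 4 = 2*(x^2 + 8*x - 2); x^2 + 8*x - 2 = 0 has no rational roots; quadratic formula: x = (-8 ± √72)/2.
  ⇒ x = -3*sqrt(2) - 4 ≈ -8.2426, -4 + 3*sqrt(2) ≈ 0.2426

f''(x) = 72/(x^3 + 12*x^2 + 48*x + 64)
Second-derivative test at each critical point:
  f''(-8.2426) = -0.9428 < 0 → local maximum
  f''(0.2426) = 0.9428 > 0 → local minimum

Critical points: x = -3*sqrt(2) - 4 ≈ -8.2426 (local maximum); x = -4 + 3*sqrt(2) ≈ 0.2426 (local minimum)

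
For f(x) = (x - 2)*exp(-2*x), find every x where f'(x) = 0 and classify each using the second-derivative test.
f'(x) = (5 - 2*x)*exp(-2*x)

Solve f'(x) = 0:
  f'(x) = (5 - 2*x)·exp(-2*x) and exp(-2*x) > 0 for every x, so f'(x) = 0 ⇔ 5 - 2*x = 0.
  5 - 2*x = 0.
  ⇒ x = 5/2

f''(x) = 4*(x - 3)*exp(-2*x)
Second-derivative test at each critical point:
  f''(5/2) = -0.0135 < 0 → local maximum

Critical points: x = 5/2 (local maximum)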